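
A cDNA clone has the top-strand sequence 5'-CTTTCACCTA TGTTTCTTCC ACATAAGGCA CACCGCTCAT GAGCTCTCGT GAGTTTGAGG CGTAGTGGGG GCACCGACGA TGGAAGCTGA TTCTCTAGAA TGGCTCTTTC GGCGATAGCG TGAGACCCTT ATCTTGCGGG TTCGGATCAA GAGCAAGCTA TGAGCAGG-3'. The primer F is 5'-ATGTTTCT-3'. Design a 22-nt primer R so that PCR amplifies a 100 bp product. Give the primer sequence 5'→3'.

5'-AAAGAGCCATTCTAGAGAATCA-3'

The forward primer binds at positions 10–17, so a 100 bp product ends at position 10 + 100 − 1 = 109.
The reverse primer anneals to the top strand over positions 88–109, i.e. to TGATTCTCTAGAATGGCTCTTT.
Its sequence written 5'→3' is the reverse complement: AAAGAGCCATTCTAGAGAATCA.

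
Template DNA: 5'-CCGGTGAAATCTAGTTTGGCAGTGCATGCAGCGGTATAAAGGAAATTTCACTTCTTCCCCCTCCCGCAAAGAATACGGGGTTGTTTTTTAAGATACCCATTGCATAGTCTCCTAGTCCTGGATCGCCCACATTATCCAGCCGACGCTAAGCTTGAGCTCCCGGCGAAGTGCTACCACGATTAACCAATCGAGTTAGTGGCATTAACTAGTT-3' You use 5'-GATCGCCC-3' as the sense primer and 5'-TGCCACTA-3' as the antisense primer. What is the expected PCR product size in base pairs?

Forward primer GATCGCCC is found on the top strand at positions 121–128.
Taking the reverse complement of TGCCACTA gives TAGTGGCA, found at positions 194–201 on the template; the primer anneals here to the top strand with its 3' end pointing upstream.
Amplicon spans positions 121–201: 81 bp.

81 bp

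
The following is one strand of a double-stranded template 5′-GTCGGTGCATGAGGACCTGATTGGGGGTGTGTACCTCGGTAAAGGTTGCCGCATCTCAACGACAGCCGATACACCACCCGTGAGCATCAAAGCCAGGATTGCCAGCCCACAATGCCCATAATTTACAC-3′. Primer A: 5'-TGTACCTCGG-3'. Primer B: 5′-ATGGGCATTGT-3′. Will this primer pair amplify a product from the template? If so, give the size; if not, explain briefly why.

Primer A (TGTACCTCGG) matches the top strand at positions 30–39; it acts as a forward primer.
Primer B's reverse complement is ACAATGCCCAT, matching the top strand at positions 109–119; it acts as a reverse primer.
The 3' ends face each other across positions 30–119, giving a 90 bp product.

Yes — a 90 bp product.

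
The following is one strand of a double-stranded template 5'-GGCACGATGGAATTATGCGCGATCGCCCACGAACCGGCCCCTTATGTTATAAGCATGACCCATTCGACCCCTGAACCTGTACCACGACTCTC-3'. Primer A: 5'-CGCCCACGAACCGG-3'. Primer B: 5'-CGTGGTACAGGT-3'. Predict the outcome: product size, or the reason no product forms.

Yes — a 63 bp product.

Primer A (CGCCCACGAACCGG) matches the top strand at positions 24–37; it acts as a forward primer.
Primer B's reverse complement is ACCTGTACCACG, matching the top strand at positions 75–86; it acts as a reverse primer.
The 3' ends face each other across positions 24–86, giving a 63 bp product.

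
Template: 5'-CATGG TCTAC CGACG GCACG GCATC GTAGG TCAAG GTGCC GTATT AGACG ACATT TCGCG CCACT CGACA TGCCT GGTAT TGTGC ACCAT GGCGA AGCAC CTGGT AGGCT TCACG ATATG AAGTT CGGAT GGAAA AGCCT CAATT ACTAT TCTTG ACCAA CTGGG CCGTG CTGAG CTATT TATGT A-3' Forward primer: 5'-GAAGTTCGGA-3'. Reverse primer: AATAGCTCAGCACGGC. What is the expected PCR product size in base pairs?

Scanning the template, GAAGTTCGGA occurs at positions 120–129; this primer anneals to the bottom strand there with its 3' end pointing downstream.
The reverse primer's reverse complement is GCCGTGCTGAGCTATT, which matches the template at positions 165–180.
The product runs from position 120 to position 180, so its length is 180 − 120 + 1 = 61 bp.

61 bp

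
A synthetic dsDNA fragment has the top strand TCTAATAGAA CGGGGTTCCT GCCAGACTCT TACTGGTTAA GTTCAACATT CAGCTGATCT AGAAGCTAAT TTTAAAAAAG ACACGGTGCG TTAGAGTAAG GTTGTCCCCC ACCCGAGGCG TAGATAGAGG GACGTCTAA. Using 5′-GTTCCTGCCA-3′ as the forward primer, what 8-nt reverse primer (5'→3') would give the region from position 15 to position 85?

The product's 3' end on the top strand is position 85.
The reverse primer anneals to the top strand over positions 78–85, i.e. to AAGACACG.
Its sequence written 5'→3' is the reverse complement: CGTGTCTT.

5'-CGTGTCTT-3'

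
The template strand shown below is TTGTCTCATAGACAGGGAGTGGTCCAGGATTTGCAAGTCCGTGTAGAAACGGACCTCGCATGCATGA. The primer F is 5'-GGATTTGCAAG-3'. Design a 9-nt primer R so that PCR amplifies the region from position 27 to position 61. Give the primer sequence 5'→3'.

5'-ATGCGAGGT-3'

The product's 3' end on the top strand is position 61.
The reverse primer anneals to the top strand over positions 53–61, i.e. to ACCTCGCAT.
Its sequence written 5'→3' is the reverse complement: ATGCGAGGT.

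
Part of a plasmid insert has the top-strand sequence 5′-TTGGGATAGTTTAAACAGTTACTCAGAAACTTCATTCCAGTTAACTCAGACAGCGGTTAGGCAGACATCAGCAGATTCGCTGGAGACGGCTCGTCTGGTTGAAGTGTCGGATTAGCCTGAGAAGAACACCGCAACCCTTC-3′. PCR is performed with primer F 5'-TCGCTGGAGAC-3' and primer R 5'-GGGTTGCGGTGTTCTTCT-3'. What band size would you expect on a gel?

61 bp

The forward primer matches the template at positions 77–87.
The reverse primer's reverse complement is AGAAGAACACCGCAACCC, which matches the template at positions 120–137.
Product length = (reverse-primer end) − (forward-primer start) + 1 = 137 − 77 + 1 = 61 bp.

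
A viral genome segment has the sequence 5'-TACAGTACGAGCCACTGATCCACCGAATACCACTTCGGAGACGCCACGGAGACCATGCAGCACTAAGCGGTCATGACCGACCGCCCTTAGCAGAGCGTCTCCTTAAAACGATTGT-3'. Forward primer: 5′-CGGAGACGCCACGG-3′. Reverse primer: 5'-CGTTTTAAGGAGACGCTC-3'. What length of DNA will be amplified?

75 bp

The forward primer matches the template at positions 36–49.
The reverse primer's reverse complement is GAGCGTCTCCTTAAAACG, which matches the template at positions 93–110.
Product length = (reverse-primer end) − (forward-primer start) + 1 = 110 − 36 + 1 = 75 bp.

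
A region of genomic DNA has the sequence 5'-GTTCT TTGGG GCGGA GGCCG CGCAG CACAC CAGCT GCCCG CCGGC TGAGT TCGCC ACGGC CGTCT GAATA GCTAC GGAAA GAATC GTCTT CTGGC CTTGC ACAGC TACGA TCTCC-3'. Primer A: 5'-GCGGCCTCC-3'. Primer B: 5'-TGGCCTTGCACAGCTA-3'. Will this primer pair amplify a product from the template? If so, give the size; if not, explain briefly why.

No product — the primers' 3' ends point away from each other.

Primer A (GCGGCCTCC) has reverse complement GGAGGCCGC, which matches the top strand at positions 13–21; primer A anneals to the top strand there with its 3' end pointing upstream toward position 13.
Primer B (TGGCCTTGCACAGCTA) matches the top strand directly at positions 92–107; it anneals to the bottom strand with its 3' end pointing downstream toward position 107.
The 3' ends diverge (primer A extends toward position 1, primer B toward position 115), so the primers never converge on a shared product.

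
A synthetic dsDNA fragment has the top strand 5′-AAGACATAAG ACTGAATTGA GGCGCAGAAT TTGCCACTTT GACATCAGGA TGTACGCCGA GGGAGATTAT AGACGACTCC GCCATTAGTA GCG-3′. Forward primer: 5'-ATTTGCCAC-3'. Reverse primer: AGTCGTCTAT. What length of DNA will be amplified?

50 bp

Forward primer ATTTGCCAC is found on the top strand at positions 29–37.
Reverse complement of the reverse primer: ATAGACGACT. This occurs on the top strand at positions 69–78.
Amplicon spans positions 29–78: 50 bp.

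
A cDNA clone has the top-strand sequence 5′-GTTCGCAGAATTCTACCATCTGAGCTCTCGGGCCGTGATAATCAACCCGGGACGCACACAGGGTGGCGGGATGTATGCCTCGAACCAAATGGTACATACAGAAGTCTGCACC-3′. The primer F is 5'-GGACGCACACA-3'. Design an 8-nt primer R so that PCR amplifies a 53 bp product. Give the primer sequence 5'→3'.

5'-TCTGTATG-3'

The forward primer binds at positions 50–60, so a 53 bp product ends at position 50 + 53 − 1 = 102.
The reverse primer anneals to the top strand over positions 95–102, i.e. to CATACAGA.
Its sequence written 5'→3' is the reverse complement: TCTGTATG.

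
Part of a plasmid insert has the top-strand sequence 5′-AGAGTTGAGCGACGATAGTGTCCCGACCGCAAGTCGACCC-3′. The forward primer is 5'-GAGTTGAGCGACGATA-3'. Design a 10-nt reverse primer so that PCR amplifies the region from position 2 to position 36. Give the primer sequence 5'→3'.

The product's 3' end on the top strand is position 36.
The reverse primer anneals to the top strand over positions 27–36, i.e. to CCGCAAGTCG.
Its sequence written 5'→3' is the reverse complement: CGACTTGCGG.

5'-CGACTTGCGG-3'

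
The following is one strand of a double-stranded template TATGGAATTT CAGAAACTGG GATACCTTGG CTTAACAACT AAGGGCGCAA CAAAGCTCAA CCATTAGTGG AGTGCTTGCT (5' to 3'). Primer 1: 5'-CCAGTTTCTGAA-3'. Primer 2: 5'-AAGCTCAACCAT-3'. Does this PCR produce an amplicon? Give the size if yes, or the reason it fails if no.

Primer 1 (CCAGTTTCTGAA) has reverse complement TTCAGAAACTGG, which matches the top strand at positions 9–20; primer 1 anneals to the top strand there with its 3' end pointing upstream toward position 9.
Primer 2 (AAGCTCAACCAT) matches the top strand directly at positions 53–64; it anneals to the bottom strand with its 3' end pointing downstream toward position 64.
The 3' ends diverge (primer 1 extends toward position 1, primer 2 toward position 80), so the primers never converge on a shared product.

No product — the primers' 3' ends point away from each other.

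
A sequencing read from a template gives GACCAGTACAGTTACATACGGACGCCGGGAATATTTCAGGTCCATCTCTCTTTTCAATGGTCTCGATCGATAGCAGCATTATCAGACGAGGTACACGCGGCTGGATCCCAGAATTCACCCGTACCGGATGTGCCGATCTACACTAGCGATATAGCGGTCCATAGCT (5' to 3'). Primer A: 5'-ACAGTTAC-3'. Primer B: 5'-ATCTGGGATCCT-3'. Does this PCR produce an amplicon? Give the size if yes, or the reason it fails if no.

No product — primer B has no binding site in the template.

Primer B (ATCTGGGATCCT) does not match the top strand, and its reverse complement AGGATCCCAGAT does not match either.
With no annealing site for primer B, no amplification occurs.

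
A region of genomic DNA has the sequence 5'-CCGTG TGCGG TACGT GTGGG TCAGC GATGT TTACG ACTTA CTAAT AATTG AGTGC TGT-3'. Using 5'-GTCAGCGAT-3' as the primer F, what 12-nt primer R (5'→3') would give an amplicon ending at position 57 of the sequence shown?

The forward primer binds at positions 20–28; the product's 3' end on the top strand is position 57.
The reverse primer anneals to the top strand over positions 46–57, i.e. to AATTGAGTGCTG.
Its sequence written 5'→3' is the reverse complement: CAGCACTCAATT.

5'-CAGCACTCAATT-3'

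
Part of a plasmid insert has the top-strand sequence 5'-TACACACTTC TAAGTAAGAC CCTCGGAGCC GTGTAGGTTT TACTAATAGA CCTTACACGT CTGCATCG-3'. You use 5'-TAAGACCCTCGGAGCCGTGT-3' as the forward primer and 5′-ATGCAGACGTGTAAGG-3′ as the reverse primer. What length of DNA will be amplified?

Forward primer TAAGACCCTCGGAGCCGTGT is found on the top strand at positions 15–34.
Reverse complement of the reverse primer: CCTTACACGTCTGCAT. This occurs on the top strand at positions 51–66.
Amplicon spans positions 15–66: 52 bp.

52 bp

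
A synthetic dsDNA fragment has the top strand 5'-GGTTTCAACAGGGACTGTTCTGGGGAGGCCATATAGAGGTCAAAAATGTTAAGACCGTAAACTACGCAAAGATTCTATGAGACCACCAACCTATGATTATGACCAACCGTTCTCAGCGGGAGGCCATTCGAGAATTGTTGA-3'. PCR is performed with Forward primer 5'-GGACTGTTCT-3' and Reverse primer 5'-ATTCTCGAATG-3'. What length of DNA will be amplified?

The forward primer matches the template at positions 12–21.
The reverse primer's reverse complement is CATTCGAGAAT, which matches the template at positions 125–135.
Amplicon spans positions 12–135: 124 bp.

124 bp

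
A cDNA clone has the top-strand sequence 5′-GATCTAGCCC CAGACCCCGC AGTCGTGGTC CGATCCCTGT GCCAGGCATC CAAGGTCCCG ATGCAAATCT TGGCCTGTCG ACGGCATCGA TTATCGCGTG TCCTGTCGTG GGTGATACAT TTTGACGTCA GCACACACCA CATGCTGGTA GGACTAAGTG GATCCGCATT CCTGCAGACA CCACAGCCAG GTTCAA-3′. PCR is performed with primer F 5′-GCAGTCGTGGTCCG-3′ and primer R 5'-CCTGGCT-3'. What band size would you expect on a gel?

173 bp

Forward primer GCAGTCGTGGTCCG is found on the top strand at positions 19–32.
Taking the reverse complement of CCTGGCT gives AGCCAGG, found at positions 185–191 on the template; the primer anneals here to the top strand with its 3' end pointing upstream.
The product runs from position 19 to position 191, so its length is 191 − 19 + 1 = 173 bp.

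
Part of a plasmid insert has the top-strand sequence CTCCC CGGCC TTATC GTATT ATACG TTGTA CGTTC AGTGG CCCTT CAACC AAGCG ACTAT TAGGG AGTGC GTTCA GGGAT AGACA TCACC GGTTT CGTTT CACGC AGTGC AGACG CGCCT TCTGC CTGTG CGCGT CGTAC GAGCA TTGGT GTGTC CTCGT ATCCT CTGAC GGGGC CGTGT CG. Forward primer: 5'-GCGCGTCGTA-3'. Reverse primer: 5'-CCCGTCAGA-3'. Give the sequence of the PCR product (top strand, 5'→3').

Forward primer GCGCGTCGTA is found on the top strand at positions 130–139.
Taking the reverse complement of CCCGTCAGA gives TCTGACGGG, found at positions 165–173 on the template; the primer anneals here to the top strand with its 3' end pointing upstream.
The product is the template from position 130 through 173 (44 bp).

5'-GCGCGTCGTACGAGCATTGGTGTGTCCTCGTATCCTCTGACGGG-3'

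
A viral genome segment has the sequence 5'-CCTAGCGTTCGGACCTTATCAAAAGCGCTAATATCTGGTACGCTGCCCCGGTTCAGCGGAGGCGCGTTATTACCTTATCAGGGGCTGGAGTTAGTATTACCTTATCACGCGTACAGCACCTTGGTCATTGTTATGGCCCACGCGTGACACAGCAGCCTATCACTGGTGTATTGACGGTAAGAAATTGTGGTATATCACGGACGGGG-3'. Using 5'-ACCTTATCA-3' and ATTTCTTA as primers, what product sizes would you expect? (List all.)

The forward primer ACCTTATCA matches the top strand at positions 13–21, 72–80, 99–107.
The reverse primer's reverse complement is TAAGAAAT, matching at positions 178–185.
Each forward site pairs with the reverse site to give a product ending at position 185: sizes 173, 114, 87 bp.

173 bp, 114 bp, 87 bp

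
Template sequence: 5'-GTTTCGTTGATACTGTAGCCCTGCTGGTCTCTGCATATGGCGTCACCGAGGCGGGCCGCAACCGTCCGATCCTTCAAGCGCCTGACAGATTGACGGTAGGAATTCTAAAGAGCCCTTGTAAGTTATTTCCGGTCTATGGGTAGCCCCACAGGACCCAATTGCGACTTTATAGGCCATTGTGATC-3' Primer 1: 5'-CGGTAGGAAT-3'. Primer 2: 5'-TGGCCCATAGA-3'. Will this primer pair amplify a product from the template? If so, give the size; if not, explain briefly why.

Primer 2 (TGGCCCATAGA) does not match the top strand, and its reverse complement TCTATGGGCCA does not match either.
With no annealing site for primer 2, no amplification occurs.

No product — primer 2 has no binding site in the template.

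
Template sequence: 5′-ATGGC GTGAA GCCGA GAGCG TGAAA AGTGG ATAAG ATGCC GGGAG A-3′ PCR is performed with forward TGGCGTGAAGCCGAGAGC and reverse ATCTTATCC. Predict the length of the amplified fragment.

Forward primer TGGCGTGAAGCCGAGAGC is found on the top strand at positions 2–19.
Taking the reverse complement of ATCTTATCC gives GGATAAGAT, found at positions 29–37 on the template; the primer anneals here to the top strand with its 3' end pointing upstream.
Amplicon spans positions 2–37: 36 bp.

36 bp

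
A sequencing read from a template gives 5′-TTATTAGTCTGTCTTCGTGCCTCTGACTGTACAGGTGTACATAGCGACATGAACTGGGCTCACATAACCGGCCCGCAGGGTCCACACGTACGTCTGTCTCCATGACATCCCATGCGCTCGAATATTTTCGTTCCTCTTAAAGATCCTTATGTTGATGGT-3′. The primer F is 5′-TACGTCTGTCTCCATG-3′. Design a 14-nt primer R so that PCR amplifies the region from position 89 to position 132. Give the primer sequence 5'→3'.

The product's 3' end on the top strand is position 132.
The reverse primer anneals to the top strand over positions 119–132, i.e. to CGAATATTTTCGTT.
Its sequence written 5'→3' is the reverse complement: AACGAAAATATTCG.

5'-AACGAAAATATTCG-3'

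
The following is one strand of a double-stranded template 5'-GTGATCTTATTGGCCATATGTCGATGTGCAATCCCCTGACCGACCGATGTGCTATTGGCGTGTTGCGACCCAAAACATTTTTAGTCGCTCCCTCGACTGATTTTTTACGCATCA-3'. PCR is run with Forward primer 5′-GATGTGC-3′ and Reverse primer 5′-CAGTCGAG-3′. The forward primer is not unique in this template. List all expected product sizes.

The forward primer GATGTGC matches the top strand at positions 23–29, 46–52.
The reverse primer's reverse complement is CTCGACTG, matching at positions 92–99.
Each forward site pairs with the reverse site to give a product ending at position 99: sizes 77, 54 bp.

77 bp, 54 bp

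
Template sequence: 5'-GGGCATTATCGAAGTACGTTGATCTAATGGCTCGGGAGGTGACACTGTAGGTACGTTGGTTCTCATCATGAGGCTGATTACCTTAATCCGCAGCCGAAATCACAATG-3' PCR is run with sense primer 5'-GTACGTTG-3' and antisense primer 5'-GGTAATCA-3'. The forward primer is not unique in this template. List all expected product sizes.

The forward primer GTACGTTG matches the top strand at positions 14–21, 51–58.
The reverse primer's reverse complement is TGATTACC, matching at positions 75–82.
Each forward site pairs with the reverse site to give a product ending at position 82: sizes 69, 32 bp.

69 bp, 32 bp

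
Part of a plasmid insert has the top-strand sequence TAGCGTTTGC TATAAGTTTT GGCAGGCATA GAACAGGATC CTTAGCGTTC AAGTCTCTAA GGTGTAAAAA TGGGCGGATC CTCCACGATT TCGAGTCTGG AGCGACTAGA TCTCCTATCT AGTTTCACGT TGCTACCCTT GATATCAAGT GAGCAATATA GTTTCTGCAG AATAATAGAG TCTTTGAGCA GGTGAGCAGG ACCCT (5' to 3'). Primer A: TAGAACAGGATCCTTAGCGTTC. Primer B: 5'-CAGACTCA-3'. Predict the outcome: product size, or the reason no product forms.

No product — primer B has no binding site in the template.

Primer B (CAGACTCA) does not match the top strand, and its reverse complement TGAGTCTG does not match either.
With no annealing site for primer B, no amplification occurs.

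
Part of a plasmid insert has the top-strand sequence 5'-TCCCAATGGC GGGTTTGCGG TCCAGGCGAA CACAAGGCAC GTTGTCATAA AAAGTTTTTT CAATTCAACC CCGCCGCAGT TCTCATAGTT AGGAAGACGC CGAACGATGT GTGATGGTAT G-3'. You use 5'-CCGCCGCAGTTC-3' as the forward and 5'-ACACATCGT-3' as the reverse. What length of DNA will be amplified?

The forward primer matches the template at positions 71–82.
Taking the reverse complement of ACACATCGT gives ACGATGTGT, found at positions 104–112 on the template; the primer anneals here to the top strand with its 3' end pointing upstream.
The product runs from position 71 to position 112, so its length is 112 − 71 + 1 = 42 bp.

42 bp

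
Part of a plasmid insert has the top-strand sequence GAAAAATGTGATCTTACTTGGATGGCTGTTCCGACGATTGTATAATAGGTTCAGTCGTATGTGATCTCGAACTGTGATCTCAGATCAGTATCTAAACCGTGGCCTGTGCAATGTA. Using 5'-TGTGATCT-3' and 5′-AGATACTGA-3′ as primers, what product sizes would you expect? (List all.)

The forward primer TGTGATCT matches the top strand at positions 7–14, 60–67, 73–80.
The reverse primer's reverse complement is TCAGTATCT, matching at positions 85–93.
Each forward site pairs with the reverse site to give a product ending at position 93: sizes 87, 34, 21 bp.

87 bp, 34 bp, 21 bp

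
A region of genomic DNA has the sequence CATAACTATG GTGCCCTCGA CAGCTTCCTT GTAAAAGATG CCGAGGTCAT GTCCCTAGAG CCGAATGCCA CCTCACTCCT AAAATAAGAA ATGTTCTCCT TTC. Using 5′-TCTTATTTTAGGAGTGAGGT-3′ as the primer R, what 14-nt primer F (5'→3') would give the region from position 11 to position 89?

The reverse primer's reverse complement ACCTCACTCCTAAAATAAGA matches the template at positions 70–89; the product starts at position 11.
The forward primer is identical to the top strand over positions 11–24: GTGCCCTCGACAGC.

5'-GTGCCCTCGACAGC-3'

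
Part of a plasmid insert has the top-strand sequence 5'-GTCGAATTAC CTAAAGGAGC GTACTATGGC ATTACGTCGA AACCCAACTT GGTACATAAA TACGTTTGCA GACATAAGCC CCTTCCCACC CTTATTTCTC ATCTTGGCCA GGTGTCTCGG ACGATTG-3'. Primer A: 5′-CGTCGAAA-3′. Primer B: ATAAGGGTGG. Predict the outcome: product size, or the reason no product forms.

Yes — a 61 bp product.

Primer A (CGTCGAAA) matches the top strand at positions 35–42; it acts as a forward primer.
Primer B's reverse complement is CCACCCTTAT, matching the top strand at positions 86–95; it acts as a reverse primer.
The 3' ends face each other across positions 35–95, giving a 61 bp product.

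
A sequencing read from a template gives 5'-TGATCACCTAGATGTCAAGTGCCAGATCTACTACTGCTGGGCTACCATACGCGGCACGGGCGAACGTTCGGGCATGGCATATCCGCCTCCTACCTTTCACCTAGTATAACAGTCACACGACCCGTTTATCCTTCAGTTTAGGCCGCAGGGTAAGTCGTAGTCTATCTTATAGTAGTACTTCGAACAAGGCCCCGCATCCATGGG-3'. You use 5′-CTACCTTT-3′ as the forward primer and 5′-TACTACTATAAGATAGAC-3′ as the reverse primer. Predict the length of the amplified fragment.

Forward primer CTACCTTT is found on the top strand at positions 90–97.
Reverse complement of the reverse primer: GTCTATCTTATAGTAGTA. This occurs on the top strand at positions 160–177.
Amplicon spans positions 90–177: 88 bp.

88 bp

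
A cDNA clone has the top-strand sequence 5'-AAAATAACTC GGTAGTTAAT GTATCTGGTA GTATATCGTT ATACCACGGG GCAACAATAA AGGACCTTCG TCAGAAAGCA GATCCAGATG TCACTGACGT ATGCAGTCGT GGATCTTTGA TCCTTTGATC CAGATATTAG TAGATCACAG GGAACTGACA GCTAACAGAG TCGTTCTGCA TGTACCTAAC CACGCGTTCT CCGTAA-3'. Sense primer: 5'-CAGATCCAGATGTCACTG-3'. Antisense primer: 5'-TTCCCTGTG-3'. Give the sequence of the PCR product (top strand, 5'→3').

5'-CAGATCCAGATGTCACTGACGTATGCAGTCGTGGATCTTTGATCCTTTGATCCAGATATTAGTAGATCACAGGGAA-3'

Forward primer CAGATCCAGATGTCACTG is found on the top strand at positions 79–96.
The reverse primer's reverse complement is CACAGGGAA, which matches the template at positions 146–154.
The product is the template from position 79 through 154 (76 bp).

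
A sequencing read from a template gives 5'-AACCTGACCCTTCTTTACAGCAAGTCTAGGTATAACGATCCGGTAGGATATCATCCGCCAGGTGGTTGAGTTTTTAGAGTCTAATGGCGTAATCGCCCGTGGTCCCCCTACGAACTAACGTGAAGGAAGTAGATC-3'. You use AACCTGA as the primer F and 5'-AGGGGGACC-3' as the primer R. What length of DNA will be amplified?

109 bp

Forward primer AACCTGA is found on the top strand at positions 1–7.
The reverse primer's reverse complement is GGTCCCCCT, which matches the template at positions 101–109.
Amplicon spans positions 1–109: 109 bp.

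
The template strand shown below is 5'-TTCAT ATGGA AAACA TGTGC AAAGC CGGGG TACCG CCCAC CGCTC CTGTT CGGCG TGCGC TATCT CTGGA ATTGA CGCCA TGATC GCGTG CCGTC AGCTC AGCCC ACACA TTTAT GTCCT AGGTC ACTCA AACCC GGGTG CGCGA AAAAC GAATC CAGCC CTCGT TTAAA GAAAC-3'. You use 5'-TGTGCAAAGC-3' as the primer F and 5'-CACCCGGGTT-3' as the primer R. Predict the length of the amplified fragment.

125 bp

The forward primer matches the template at positions 16–25.
Reverse complement of the reverse primer: AACCCGGGTG. This occurs on the top strand at positions 131–140.
The product runs from position 16 to position 140, so its length is 140 − 16 + 1 = 125 bp.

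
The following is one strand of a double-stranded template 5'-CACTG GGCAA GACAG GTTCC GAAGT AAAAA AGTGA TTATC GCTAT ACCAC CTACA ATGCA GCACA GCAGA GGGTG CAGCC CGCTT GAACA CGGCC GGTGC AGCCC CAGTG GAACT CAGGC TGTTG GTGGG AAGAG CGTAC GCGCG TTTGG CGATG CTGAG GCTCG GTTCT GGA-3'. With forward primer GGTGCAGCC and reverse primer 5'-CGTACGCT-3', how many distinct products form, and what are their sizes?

The forward primer GGTGCAGCC matches the top strand at positions 72–80, 96–104.
The reverse primer's reverse complement is AGCGTACG, matching at positions 134–141.
Each forward site pairs with the reverse site to give a product ending at position 141: sizes 70, 46 bp.

Two products: 70 bp, 46 bp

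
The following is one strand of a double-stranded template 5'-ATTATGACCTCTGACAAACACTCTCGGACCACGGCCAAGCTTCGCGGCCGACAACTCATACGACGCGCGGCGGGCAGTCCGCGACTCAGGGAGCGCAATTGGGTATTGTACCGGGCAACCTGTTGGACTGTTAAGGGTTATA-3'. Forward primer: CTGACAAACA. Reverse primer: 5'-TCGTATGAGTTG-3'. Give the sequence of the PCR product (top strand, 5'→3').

5'-CTGACAAACACTCTCGGACCACGGCCAAGCTTCGCGGCCGACAACTCATACGA-3'

Scanning the template, CTGACAAACA occurs at positions 11–20; this primer anneals to the bottom strand there with its 3' end pointing downstream.
Reverse complement of the reverse primer: CAACTCATACGA. This occurs on the top strand at positions 52–63.
The product is the template from position 11 through 63 (53 bp).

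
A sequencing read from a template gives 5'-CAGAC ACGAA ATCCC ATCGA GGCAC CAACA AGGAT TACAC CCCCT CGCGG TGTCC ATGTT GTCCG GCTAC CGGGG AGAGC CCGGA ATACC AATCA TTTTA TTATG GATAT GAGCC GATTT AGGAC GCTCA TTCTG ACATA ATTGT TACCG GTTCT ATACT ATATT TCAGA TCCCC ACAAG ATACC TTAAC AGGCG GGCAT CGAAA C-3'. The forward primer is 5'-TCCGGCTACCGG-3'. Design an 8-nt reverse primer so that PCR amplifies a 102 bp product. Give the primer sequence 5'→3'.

The forward primer binds at positions 62–73, so a 102 bp product ends at position 62 + 102 − 1 = 163.
The reverse primer anneals to the top strand over positions 156–163, i.e. to ATACTATA.
Its sequence written 5'→3' is the reverse complement: TATAGTAT.

5'-TATAGTAT-3'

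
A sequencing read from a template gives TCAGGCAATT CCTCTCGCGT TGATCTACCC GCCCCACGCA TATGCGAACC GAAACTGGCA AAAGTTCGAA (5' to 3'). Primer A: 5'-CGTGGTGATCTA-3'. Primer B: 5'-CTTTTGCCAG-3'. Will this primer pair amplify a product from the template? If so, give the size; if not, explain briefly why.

No product — primer A has no binding site in the template.

Primer A (CGTGGTGATCTA) does not match the top strand, and its reverse complement TAGATCACCACG does not match either.
With no annealing site for primer A, no amplification occurs.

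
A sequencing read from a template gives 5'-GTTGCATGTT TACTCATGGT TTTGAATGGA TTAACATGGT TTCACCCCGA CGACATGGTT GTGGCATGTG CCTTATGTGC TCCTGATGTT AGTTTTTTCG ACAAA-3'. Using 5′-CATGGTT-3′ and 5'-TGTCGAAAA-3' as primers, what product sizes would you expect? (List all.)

89 bp, 69 bp, 50 bp

The forward primer CATGGTT matches the top strand at positions 15–21, 35–41, 54–60.
The reverse primer's reverse complement is TTTTCGACA, matching at positions 95–103.
Each forward site pairs with the reverse site to give a product ending at position 103: sizes 89, 69, 50 bp.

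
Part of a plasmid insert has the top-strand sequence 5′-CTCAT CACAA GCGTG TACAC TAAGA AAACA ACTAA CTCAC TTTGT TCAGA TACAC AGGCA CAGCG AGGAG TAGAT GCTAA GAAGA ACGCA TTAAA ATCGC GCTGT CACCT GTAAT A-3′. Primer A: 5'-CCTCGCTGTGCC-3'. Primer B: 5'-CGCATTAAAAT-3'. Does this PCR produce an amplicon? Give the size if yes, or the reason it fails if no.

No product — the primers' 3' ends point away from each other.

Primer A (CCTCGCTGTGCC) has reverse complement GGCACAGCGAGG, which matches the top strand at positions 57–68; primer A anneals to the top strand there with its 3' end pointing upstream toward position 57.
Primer B (CGCATTAAAAT) matches the top strand directly at positions 87–97; it anneals to the bottom strand with its 3' end pointing downstream toward position 97.
The 3' ends diverge (primer A extends toward position 1, primer B toward position 116), so the primers never converge on a shared product.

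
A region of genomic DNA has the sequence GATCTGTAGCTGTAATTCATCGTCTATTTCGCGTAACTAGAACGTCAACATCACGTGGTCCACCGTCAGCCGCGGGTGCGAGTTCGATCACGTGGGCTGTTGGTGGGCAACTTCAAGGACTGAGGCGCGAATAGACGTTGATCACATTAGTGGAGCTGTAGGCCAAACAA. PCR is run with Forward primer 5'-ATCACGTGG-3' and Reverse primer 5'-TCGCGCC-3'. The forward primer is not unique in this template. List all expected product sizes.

The forward primer ATCACGTGG matches the top strand at positions 50–58, 87–95.
The reverse primer's reverse complement is GGCGCGA, matching at positions 124–130.
Each forward site pairs with the reverse site to give a product ending at position 130: sizes 81, 44 bp.

81 bp, 44 bp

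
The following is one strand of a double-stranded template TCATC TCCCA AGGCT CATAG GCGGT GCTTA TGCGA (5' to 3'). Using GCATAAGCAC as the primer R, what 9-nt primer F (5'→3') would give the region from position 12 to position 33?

5'-GGCTCATAG-3'

The reverse primer's reverse complement GTGCTTATGC matches the template at positions 24–33; the product starts at position 12.
The forward primer is identical to the top strand over positions 12–20: GGCTCATAG.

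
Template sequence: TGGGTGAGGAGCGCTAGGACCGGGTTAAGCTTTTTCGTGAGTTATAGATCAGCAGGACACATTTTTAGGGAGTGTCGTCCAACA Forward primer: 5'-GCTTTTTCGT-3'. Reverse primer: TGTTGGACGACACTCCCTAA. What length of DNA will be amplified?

56 bp

Scanning the template, GCTTTTTCGT occurs at positions 29–38; this primer anneals to the bottom strand there with its 3' end pointing downstream.
The reverse primer's reverse complement is TTAGGGAGTGTCGTCCAACA, which matches the template at positions 65–84.
Product length = (reverse-primer end) − (forward-primer start) + 1 = 84 − 29 + 1 = 56 bp.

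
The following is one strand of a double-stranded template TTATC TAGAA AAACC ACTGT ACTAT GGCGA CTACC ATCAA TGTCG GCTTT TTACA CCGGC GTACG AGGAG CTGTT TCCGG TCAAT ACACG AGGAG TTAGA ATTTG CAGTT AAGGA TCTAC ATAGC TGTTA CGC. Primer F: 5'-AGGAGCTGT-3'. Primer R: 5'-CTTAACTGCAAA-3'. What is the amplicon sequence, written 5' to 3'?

Scanning the template, AGGAGCTGT occurs at positions 66–74; this primer anneals to the bottom strand there with its 3' end pointing downstream.
Reverse complement of the reverse primer: TTTGCAGTTAAG. This occurs on the top strand at positions 102–113.
The product is the template from position 66 through 113 (48 bp).

5'-AGGAGCTGTTTCCGGTCAATACACGAGGAGTTAGAATTTGCAGTTAAG-3'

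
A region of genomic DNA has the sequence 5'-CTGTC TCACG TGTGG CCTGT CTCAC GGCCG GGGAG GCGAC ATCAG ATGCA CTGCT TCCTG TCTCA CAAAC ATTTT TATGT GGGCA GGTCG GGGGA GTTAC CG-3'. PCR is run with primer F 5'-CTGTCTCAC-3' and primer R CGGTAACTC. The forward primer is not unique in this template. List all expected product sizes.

The forward primer CTGTCTCAC matches the top strand at positions 1–9, 17–25, 58–66.
The reverse primer's reverse complement is GAGTTACCG, matching at positions 94–102.
Each forward site pairs with the reverse site to give a product ending at position 102: sizes 102, 86, 45 bp.

102 bp, 86 bp, 45 bp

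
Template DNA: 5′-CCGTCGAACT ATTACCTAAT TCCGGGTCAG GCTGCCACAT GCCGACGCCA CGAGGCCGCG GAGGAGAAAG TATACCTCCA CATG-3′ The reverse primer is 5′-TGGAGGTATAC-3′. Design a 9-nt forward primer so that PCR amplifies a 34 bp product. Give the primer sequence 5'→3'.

The reverse primer's reverse complement GTATACCTCCA matches the template at positions 70–80, so the product ends at position 80.
A 34 bp product then starts at position 80 − 34 + 1 = 47.
The forward primer is identical to the top strand there: GCCACGAGG.

5'-GCCACGAGG-3'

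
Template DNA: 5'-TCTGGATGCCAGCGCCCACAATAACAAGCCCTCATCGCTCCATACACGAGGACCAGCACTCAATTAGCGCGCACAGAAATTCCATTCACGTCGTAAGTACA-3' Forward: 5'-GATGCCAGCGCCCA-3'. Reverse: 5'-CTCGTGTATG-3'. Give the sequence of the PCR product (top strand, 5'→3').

Scanning the template, GATGCCAGCGCCCA occurs at positions 5–18; this primer anneals to the bottom strand there with its 3' end pointing downstream.
The reverse primer's reverse complement is CATACACGAG, which matches the template at positions 41–50.
The product is the template from position 5 through 50 (46 bp).

5'-GATGCCAGCGCCCACAATAACAAGCCCTCATCGCTCCATACACGAG-3'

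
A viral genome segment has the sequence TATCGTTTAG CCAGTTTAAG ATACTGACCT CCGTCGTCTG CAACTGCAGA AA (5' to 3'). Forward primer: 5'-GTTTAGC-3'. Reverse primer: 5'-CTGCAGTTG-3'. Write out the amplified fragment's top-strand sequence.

5'-GTTTAGCCAGTTTAAGATACTGACCTCCGTCGTCTGCAACTGCAG-3'

Scanning the template, GTTTAGC occurs at positions 5–11; this primer anneals to the bottom strand there with its 3' end pointing downstream.
Reverse complement of the reverse primer: CAACTGCAG. This occurs on the top strand at positions 41–49.
The product is the template from position 5 through 49 (45 bp).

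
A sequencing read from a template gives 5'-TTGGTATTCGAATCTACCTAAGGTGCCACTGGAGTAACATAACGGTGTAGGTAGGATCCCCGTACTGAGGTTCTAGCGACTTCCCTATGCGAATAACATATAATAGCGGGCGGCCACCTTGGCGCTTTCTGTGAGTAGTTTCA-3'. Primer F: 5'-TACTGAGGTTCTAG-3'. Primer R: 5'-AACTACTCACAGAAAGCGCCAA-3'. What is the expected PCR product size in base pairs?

The forward primer matches the template at positions 63–76.
Taking the reverse complement of AACTACTCACAGAAAGCGCCAA gives TTGGCGCTTTCTGTGAGTAGTT, found at positions 119–140 on the template; the primer anneals here to the top strand with its 3' end pointing upstream.
The product runs from position 63 to position 140, so its length is 140 − 63 + 1 = 78 bp.

78 bp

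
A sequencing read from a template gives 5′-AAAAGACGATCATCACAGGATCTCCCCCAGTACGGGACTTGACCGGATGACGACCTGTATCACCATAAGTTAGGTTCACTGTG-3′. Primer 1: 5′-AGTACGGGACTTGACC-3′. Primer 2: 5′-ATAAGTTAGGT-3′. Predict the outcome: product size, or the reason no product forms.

Primer 1 (AGTACGGGACTTGACC) matches the top strand at positions 29–44 (3' end points downstream).
Primer 2 (ATAAGTTAGGT) also matches the top strand directly, at positions 65–75 — its reverse complement ACCTAACTTAT is not present.
Both primers anneal to the bottom strand with 3' ends pointing the same way, so neither can prime synthesis back toward the other.

No product — both primers anneal to the same strand and extend in the same direction.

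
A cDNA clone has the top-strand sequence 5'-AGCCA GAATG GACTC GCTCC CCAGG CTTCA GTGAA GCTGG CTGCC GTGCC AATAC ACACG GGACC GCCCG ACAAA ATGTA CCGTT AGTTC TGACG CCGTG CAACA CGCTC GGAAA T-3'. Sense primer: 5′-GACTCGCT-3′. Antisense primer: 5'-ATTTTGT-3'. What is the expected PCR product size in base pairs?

Forward primer GACTCGCT is found on the top strand at positions 11–18.
Taking the reverse complement of ATTTTGT gives ACAAAAT, found at positions 71–77 on the template; the primer anneals here to the top strand with its 3' end pointing upstream.
Amplicon spans positions 11–77: 67 bp.

67 bp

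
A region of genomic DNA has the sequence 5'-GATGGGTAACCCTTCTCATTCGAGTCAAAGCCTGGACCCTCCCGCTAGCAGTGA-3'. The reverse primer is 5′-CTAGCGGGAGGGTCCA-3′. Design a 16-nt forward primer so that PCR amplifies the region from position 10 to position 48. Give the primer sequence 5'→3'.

5'-CCCTTCTCATTCGAGT-3'

The reverse primer's reverse complement TGGACCCTCCCGCTAG matches the template at positions 33–48; the product starts at position 10.
The forward primer is identical to the top strand over positions 10–25: CCCTTCTCATTCGAGT.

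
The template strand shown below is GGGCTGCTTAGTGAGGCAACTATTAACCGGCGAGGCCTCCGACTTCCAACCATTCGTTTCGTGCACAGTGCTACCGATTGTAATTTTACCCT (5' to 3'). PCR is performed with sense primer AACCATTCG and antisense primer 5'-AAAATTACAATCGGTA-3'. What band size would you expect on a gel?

40 bp

Forward primer AACCATTCG is found on the top strand at positions 48–56.
The reverse primer's reverse complement is TACCGATTGTAATTTT, which matches the template at positions 72–87.
The product runs from position 48 to position 87, so its length is 87 − 48 + 1 = 40 bp.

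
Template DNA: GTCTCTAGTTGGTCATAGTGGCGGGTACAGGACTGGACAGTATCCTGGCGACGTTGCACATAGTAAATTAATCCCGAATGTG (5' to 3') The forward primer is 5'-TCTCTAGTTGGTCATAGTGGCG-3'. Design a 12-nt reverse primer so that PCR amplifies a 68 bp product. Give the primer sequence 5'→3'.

The forward primer binds at positions 2–23, so a 68 bp product ends at position 2 + 68 − 1 = 69.
The reverse primer anneals to the top strand over positions 58–69, i.e. to ACATAGTAAATT.
Its sequence written 5'→3' is the reverse complement: AATTTACTATGT.

5'-AATTTACTATGT-3'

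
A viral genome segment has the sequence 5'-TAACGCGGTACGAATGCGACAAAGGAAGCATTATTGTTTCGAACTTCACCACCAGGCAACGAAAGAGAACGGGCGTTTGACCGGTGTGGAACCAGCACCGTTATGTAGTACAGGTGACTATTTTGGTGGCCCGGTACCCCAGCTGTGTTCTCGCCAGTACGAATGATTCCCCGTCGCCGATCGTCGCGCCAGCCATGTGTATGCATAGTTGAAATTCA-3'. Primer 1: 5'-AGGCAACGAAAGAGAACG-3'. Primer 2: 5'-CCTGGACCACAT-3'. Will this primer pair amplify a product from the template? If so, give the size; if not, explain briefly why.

Primer 2 (CCTGGACCACAT) does not match the top strand, and its reverse complement ATGTGGTCCAGG does not match either.
With no annealing site for primer 2, no amplification occurs.

No product — primer 2 has no binding site in the template.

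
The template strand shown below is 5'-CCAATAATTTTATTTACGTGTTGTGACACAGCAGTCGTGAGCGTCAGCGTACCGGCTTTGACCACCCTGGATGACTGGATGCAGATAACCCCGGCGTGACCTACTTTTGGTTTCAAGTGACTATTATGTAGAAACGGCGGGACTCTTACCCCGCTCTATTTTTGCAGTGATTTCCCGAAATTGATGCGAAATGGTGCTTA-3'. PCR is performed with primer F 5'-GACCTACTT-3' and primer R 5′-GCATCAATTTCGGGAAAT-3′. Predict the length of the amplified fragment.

90 bp

The forward primer matches the template at positions 98–106.
Reverse complement of the reverse primer: ATTTCCCGAAATTGATGC. This occurs on the top strand at positions 170–187.
Product length = (reverse-primer end) − (forward-primer start) + 1 = 187 − 98 + 1 = 90 bp.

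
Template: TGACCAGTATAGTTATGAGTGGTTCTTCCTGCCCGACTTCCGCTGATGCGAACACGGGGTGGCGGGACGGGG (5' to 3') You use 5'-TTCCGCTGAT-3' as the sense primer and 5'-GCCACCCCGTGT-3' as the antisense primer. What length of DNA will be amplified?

26 bp

Forward primer TTCCGCTGAT is found on the top strand at positions 38–47.
Reverse complement of the reverse primer: ACACGGGGTGGC. This occurs on the top strand at positions 52–63.
The product runs from position 38 to position 63, so its length is 63 − 38 + 1 = 26 bp.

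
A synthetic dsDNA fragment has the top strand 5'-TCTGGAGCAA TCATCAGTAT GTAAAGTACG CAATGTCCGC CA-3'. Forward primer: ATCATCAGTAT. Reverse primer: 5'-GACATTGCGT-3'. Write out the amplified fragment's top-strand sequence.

5'-ATCATCAGTATGTAAAGTACGCAATGTC-3'

The forward primer matches the template at positions 10–20.
Taking the reverse complement of GACATTGCGT gives ACGCAATGTC, found at positions 28–37 on the template; the primer anneals here to the top strand with its 3' end pointing upstream.
The product is the template from position 10 through 37 (28 bp).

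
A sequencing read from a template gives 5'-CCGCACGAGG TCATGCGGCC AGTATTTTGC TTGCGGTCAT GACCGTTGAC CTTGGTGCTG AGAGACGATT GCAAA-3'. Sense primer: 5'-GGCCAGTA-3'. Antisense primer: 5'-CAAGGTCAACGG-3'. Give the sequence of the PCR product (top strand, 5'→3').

5'-GGCCAGTATTTTGCTTGCGGTCATGACCGTTGACCTTG-3'

The forward primer matches the template at positions 17–24.
The reverse primer's reverse complement is CCGTTGACCTTG, which matches the template at positions 43–54.
The product is the template from position 17 through 54 (38 bp).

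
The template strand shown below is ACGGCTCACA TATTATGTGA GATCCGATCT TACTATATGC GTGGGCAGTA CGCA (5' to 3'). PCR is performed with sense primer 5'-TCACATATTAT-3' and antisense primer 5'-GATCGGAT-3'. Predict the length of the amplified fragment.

Forward primer TCACATATTAT is found on the top strand at positions 6–16.
The reverse primer's reverse complement is ATCCGATC, which matches the template at positions 22–29.
The product runs from position 6 to position 29, so its length is 29 − 6 + 1 = 24 bp.

24 bp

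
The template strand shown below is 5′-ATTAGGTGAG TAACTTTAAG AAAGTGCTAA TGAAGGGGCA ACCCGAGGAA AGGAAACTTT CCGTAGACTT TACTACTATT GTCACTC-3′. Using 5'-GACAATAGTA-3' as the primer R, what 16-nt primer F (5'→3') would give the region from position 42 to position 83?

5'-CCCGAGGAAAGGAAAC-3'

The reverse primer's reverse complement TACTATTGTC matches the template at positions 74–83; the product starts at position 42.
The forward primer is identical to the top strand over positions 42–57: CCCGAGGAAAGGAAAC.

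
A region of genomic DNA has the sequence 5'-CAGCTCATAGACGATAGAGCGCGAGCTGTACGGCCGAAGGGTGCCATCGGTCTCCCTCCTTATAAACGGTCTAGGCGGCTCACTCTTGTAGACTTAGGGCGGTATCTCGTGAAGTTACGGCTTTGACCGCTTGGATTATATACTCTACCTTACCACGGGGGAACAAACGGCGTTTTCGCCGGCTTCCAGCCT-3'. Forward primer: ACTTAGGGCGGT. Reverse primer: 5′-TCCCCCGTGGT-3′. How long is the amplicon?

The forward primer matches the template at positions 92–103.
Reverse complement of the reverse primer: ACCACGGGGGA. This occurs on the top strand at positions 152–162.
The product runs from position 92 to position 162, so its length is 162 − 92 + 1 = 71 bp.

71 bp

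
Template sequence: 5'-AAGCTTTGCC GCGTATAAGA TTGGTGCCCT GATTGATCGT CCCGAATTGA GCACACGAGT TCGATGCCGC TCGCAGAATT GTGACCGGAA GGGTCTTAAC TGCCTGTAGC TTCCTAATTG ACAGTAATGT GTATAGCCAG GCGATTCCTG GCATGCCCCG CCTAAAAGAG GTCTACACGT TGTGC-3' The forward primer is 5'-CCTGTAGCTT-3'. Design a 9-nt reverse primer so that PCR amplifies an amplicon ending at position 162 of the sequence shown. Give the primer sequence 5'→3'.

5'-GGCGGGGCA-3'

The forward primer binds at positions 103–112; the product's 3' end on the top strand is position 162.
The reverse primer anneals to the top strand over positions 154–162, i.e. to TGCCCCGCC.
Its sequence written 5'→3' is the reverse complement: GGCGGGGCA.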